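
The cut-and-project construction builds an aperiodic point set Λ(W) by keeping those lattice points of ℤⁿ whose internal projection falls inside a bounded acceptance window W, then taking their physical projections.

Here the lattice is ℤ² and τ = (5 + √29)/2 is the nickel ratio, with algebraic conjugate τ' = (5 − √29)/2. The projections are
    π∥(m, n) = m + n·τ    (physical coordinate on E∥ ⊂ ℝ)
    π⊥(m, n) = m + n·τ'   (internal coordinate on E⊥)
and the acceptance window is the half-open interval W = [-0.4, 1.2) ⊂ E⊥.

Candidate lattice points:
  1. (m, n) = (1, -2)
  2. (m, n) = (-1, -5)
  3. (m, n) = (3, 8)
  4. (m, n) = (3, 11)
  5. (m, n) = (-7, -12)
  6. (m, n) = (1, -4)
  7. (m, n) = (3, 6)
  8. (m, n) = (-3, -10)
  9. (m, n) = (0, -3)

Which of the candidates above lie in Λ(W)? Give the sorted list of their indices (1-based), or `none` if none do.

Compute τ' = (5−√29)/2 = -0.192582, so π⊥(m,n) = m -0.192582·n.
#1 (1,-2): internal coord 1 + (-2)·τ' = +1.385165; +1.385165 ∉ [-0.4, 1.2) → out
#2 (-1,-5): internal coord -1 + (-5)·τ' = -0.037088; -0.037088 ∈ [-0.4, 1.2) → IN Λ
#3 (3,8): internal coord 3 + (8)·τ' = +1.459341; +1.459341 ∉ [-0.4, 1.2) → out
#4 (3,11): internal coord 3 + (11)·τ' = +0.881594; +0.881594 ∈ [-0.4, 1.2) → IN Λ
#5 (-7,-12): internal coord -7 + (-12)·τ' = -4.689011; -4.689011 ∉ [-0.4, 1.2) → out
#6 (1,-4): internal coord 1 + (-4)·τ' = +1.770330; +1.770330 ∉ [-0.4, 1.2) → out
#7 (3,6): internal coord 3 + (6)·τ' = +1.844506; +1.844506 ∉ [-0.4, 1.2) → out
#8 (-3,-10): internal coord -3 + (-10)·τ' = -1.074176; -1.074176 ∉ [-0.4, 1.2) → out
#9 (0,-3): internal coord 0 + (-3)·τ' = +0.577747; +0.577747 ∈ [-0.4, 1.2) → IN Λ

2, 4, 9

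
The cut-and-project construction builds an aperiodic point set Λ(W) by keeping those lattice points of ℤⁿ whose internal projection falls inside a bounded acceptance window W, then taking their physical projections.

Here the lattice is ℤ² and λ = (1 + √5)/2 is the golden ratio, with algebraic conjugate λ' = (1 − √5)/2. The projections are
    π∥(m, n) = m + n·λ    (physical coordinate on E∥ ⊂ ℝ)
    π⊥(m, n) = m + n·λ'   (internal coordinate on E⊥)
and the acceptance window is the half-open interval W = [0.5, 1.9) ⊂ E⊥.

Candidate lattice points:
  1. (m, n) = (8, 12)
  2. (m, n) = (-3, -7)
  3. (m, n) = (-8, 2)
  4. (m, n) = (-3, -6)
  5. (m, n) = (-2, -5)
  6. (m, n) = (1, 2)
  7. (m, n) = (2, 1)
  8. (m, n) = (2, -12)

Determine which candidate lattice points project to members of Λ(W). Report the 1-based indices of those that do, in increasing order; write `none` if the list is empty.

Numerically λ ≈ 1.6180 and λ' = −1/λ ≈ -0.6180.
[1] lift (8,12): star map gives 0.5836; window check 0.5 ≤ 0.5836 < 1.9 is true → IN Λ
[2] lift (-3,-7): star map gives 1.3262; window check 0.5 ≤ 1.3262 < 1.9 is true → IN Λ
[3] lift (-8,2): star map gives -9.2361; window check 0.5 ≤ -9.2361 < 1.9 is false → out
[4] lift (-3,-6): star map gives 0.7082; window check 0.5 ≤ 0.7082 < 1.9 is true → IN Λ
[5] lift (-2,-5): star map gives 1.0902; window check 0.5 ≤ 1.0902 < 1.9 is true → IN Λ
[6] lift (1,2): star map gives -0.2361; window check 0.5 ≤ -0.2361 < 1.9 is false → out
[7] lift (2,1): star map gives 1.3820; window check 0.5 ≤ 1.3820 < 1.9 is true → IN Λ
[8] lift (2,-12): star map gives 9.4164; window check 0.5 ≤ 9.4164 < 1.9 is false → out

1, 2, 4, 5, 7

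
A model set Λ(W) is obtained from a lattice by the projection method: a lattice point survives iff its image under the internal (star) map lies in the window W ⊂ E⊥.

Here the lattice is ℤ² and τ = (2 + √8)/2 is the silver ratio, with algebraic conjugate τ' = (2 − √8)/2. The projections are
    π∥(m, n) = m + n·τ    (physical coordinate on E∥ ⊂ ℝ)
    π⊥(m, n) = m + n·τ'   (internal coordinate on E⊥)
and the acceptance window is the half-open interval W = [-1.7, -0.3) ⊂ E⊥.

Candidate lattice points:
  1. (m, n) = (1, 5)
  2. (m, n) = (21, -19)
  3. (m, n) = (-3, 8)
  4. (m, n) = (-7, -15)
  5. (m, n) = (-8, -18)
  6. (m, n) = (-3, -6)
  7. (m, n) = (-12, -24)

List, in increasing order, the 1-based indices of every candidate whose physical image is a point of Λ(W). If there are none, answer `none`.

1, 4, 5, 6

τ' = (2−√8)/2 ≈ -0.4142.
candidate 1: (m,n)=(1,5) → π∥ = 1+5·τ ≈ 13.0711, π⊥ = 1+5·τ' ≈ -1.0711 ∈ [-1.7, -0.3) ⇒ IN Λ
candidate 2: (m,n)=(21,-19) → π∥ = 21-19·τ ≈ -24.8701, π⊥ = 21-19·τ' ≈ 28.8701 ∉ [-1.7, -0.3) ⇒ out
candidate 3: (m,n)=(-3,8) → π∥ = -3+8·τ ≈ 16.3137, π⊥ = -3+8·τ' ≈ -6.3137 ∉ [-1.7, -0.3) ⇒ out
candidate 4: (m,n)=(-7,-15) → π∥ = -7-15·τ ≈ -43.2132, π⊥ = -7-15·τ' ≈ -0.7868 ∈ [-1.7, -0.3) ⇒ IN Λ
candidate 5: (m,n)=(-8,-18) → π∥ = -8-18·τ ≈ -51.4558, π⊥ = -8-18·τ' ≈ -0.5442 ∈ [-1.7, -0.3) ⇒ IN Λ
candidate 6: (m,n)=(-3,-6) → π∥ = -3-6·τ ≈ -17.4853, π⊥ = -3-6·τ' ≈ -0.5147 ∈ [-1.7, -0.3) ⇒ IN Λ
candidate 7: (m,n)=(-12,-24) → π∥ = -12-24·τ ≈ -69.9411, π⊥ = -12-24·τ' ≈ -2.0589 ∉ [-1.7, -0.3) ⇒ out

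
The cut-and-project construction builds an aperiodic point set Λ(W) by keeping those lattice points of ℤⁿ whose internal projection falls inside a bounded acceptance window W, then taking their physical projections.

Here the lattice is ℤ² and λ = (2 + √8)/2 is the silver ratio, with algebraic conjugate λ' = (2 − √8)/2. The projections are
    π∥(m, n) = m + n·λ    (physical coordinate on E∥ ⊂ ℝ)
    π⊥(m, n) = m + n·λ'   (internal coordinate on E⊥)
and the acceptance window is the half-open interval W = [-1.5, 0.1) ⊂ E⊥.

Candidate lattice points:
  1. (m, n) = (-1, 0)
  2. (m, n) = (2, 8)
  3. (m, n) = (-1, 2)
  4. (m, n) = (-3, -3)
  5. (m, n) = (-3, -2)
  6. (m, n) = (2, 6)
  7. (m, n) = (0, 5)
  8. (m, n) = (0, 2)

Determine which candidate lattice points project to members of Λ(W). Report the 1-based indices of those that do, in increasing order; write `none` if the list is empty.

Numerically λ ≈ 2.4142 and λ' = −1/λ ≈ -0.4142.
candidate 1: (m,n)=(-1,0) → π∥ = -1+0·λ ≈ -1.0000, π⊥ = -1+0·λ' ≈ -1.0000 ∈ [-1.5, 0.1) ⇒ IN Λ
candidate 2: (m,n)=(2,8) → π∥ = 2+8·λ ≈ 21.3137, π⊥ = 2+8·λ' ≈ -1.3137 ∈ [-1.5, 0.1) ⇒ IN Λ
candidate 3: (m,n)=(-1,2) → π∥ = -1+2·λ ≈ 3.8284, π⊥ = -1+2·λ' ≈ -1.8284 ∉ [-1.5, 0.1) ⇒ out
candidate 4: (m,n)=(-3,-3) → π∥ = -3-3·λ ≈ -10.2426, π⊥ = -3-3·λ' ≈ -1.7574 ∉ [-1.5, 0.1) ⇒ out
candidate 5: (m,n)=(-3,-2) → π∥ = -3-2·λ ≈ -7.8284, π⊥ = -3-2·λ' ≈ -2.1716 ∉ [-1.5, 0.1) ⇒ out
candidate 6: (m,n)=(2,6) → π∥ = 2+6·λ ≈ 16.4853, π⊥ = 2+6·λ' ≈ -0.4853 ∈ [-1.5, 0.1) ⇒ IN Λ
candidate 7: (m,n)=(0,5) → π∥ = 0+5·λ ≈ 12.0711, π⊥ = 0+5·λ' ≈ -2.0711 ∉ [-1.5, 0.1) ⇒ out
candidate 8: (m,n)=(0,2) → π∥ = 0+2·λ ≈ 4.8284, π⊥ = 0+2·λ' ≈ -0.8284 ∈ [-1.5, 0.1) ⇒ IN Λ

1, 2, 6, 8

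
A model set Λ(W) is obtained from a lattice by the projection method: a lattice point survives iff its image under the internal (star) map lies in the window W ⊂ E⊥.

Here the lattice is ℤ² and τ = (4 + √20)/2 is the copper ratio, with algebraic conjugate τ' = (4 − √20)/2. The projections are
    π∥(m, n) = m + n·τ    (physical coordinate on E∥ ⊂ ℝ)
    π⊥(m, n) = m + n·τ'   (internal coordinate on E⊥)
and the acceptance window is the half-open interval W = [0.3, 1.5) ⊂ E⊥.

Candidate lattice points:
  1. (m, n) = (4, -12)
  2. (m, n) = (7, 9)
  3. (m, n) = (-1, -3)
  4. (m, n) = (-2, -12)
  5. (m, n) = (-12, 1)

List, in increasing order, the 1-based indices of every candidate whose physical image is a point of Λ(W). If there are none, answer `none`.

Compute τ' = (4−√20)/2 = -0.2361, so π⊥(m,n) = m -0.2361·n.
#1 (4,-12): internal coord 4 + (-12)·τ' = +6.8328; +6.8328 ∉ [0.3, 1.5) → out
#2 (7,9): internal coord 7 + (9)·τ' = +4.8754; +4.8754 ∉ [0.3, 1.5) → out
#3 (-1,-3): internal coord -1 + (-3)·τ' = -0.2918; -0.2918 ∉ [0.3, 1.5) → out
#4 (-2,-12): internal coord -2 + (-12)·τ' = +0.8328; +0.8328 ∈ [0.3, 1.5) → IN Λ
#5 (-12,1): internal coord -12 + (1)·τ' = -12.2361; -12.2361 ∉ [0.3, 1.5) → out

4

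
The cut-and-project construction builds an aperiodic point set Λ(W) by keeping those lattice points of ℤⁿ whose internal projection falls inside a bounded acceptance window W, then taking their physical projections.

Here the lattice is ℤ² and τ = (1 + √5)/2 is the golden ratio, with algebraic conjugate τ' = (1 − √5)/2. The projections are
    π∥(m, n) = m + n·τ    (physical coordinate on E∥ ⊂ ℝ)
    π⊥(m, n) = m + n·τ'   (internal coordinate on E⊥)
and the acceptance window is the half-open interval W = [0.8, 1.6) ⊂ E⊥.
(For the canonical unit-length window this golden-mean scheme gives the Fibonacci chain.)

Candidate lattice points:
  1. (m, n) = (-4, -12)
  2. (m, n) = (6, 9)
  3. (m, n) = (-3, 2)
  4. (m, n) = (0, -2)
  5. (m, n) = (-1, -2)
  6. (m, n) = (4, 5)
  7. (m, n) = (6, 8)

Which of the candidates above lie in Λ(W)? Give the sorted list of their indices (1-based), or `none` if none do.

τ' = (1−√5)/2 ≈ -0.6180.
candidate 1: (m,n)=(-4,-12) → π∥ = -4-12·τ ≈ -23.4164, π⊥ = -4-12·τ' ≈ 3.4164 ∉ [0.8, 1.6) ⇒ out
candidate 2: (m,n)=(6,9) → π∥ = 6+9·τ ≈ 20.5623, π⊥ = 6+9·τ' ≈ 0.4377 ∉ [0.8, 1.6) ⇒ out
candidate 3: (m,n)=(-3,2) → π∥ = -3+2·τ ≈ 0.2361, π⊥ = -3+2·τ' ≈ -4.2361 ∉ [0.8, 1.6) ⇒ out
candidate 4: (m,n)=(0,-2) → π∥ = 0-2·τ ≈ -3.2361, π⊥ = 0-2·τ' ≈ 1.2361 ∈ [0.8, 1.6) ⇒ IN Λ
candidate 5: (m,n)=(-1,-2) → π∥ = -1-2·τ ≈ -4.2361, π⊥ = -1-2·τ' ≈ 0.2361 ∉ [0.8, 1.6) ⇒ out
candidate 6: (m,n)=(4,5) → π∥ = 4+5·τ ≈ 12.0902, π⊥ = 4+5·τ' ≈ 0.9098 ∈ [0.8, 1.6) ⇒ IN Λ
candidate 7: (m,n)=(6,8) → π∥ = 6+8·τ ≈ 18.9443, π⊥ = 6+8·τ' ≈ 1.0557 ∈ [0.8, 1.6) ⇒ IN Λ

4, 6, 7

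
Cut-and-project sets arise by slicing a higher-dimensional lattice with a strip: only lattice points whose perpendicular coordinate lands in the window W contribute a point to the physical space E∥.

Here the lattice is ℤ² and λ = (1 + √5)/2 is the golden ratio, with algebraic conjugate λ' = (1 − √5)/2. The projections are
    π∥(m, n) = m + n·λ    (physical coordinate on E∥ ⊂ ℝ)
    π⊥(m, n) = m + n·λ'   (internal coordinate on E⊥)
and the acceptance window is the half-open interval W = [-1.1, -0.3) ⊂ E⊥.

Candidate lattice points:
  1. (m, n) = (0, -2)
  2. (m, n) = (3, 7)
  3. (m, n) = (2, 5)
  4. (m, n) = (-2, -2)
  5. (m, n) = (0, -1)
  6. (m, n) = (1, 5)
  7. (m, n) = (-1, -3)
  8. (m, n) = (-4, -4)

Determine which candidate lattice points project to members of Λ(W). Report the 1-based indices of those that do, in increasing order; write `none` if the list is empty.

3, 4

Numerically λ ≈ 1.618034 and λ' = −1/λ ≈ -0.618034.
candidate 1: (m,n)=(0,-2) → π∥ = 0-2·λ ≈ -3.236068, π⊥ = 0-2·λ' ≈ 1.236068 ∉ [-1.1, -0.3) ⇒ out
candidate 2: (m,n)=(3,7) → π∥ = 3+7·λ ≈ 14.326238, π⊥ = 3+7·λ' ≈ -1.326238 ∉ [-1.1, -0.3) ⇒ out
candidate 3: (m,n)=(2,5) → π∥ = 2+5·λ ≈ 10.090170, π⊥ = 2+5·λ' ≈ -1.090170 ∈ [-1.1, -0.3) ⇒ IN Λ
candidate 4: (m,n)=(-2,-2) → π∥ = -2-2·λ ≈ -5.236068, π⊥ = -2-2·λ' ≈ -0.763932 ∈ [-1.1, -0.3) ⇒ IN Λ
candidate 5: (m,n)=(0,-1) → π∥ = 0-1·λ ≈ -1.618034, π⊥ = 0-1·λ' ≈ 0.618034 ∉ [-1.1, -0.3) ⇒ out
candidate 6: (m,n)=(1,5) → π∥ = 1+5·λ ≈ 9.090170, π⊥ = 1+5·λ' ≈ -2.090170 ∉ [-1.1, -0.3) ⇒ out
candidate 7: (m,n)=(-1,-3) → π∥ = -1-3·λ ≈ -5.854102, π⊥ = -1-3·λ' ≈ 0.854102 ∉ [-1.1, -0.3) ⇒ out
candidate 8: (m,n)=(-4,-4) → π∥ = -4-4·λ ≈ -10.472136, π⊥ = -4-4·λ' ≈ -1.527864 ∉ [-1.1, -0.3) ⇒ out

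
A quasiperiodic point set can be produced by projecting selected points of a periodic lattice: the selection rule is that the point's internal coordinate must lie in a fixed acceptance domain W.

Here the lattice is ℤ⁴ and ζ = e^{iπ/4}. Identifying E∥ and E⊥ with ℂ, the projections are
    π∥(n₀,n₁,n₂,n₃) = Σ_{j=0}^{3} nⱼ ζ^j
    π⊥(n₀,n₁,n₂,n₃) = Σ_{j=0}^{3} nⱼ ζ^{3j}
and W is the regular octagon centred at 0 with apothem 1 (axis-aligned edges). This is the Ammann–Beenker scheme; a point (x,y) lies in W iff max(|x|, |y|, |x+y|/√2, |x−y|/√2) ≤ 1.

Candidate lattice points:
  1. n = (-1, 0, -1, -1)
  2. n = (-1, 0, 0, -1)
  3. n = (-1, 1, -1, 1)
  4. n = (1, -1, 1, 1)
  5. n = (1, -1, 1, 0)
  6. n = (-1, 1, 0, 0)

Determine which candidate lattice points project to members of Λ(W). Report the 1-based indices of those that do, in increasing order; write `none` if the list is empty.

π⊥(n) = n₀ + n₁ζ³ + n₂ζ⁶ + n₃ζ⁹ where ζ = e^{iπ/4}.
#1 (-1, 0, -1, -1): internal (-1.7071, 0.2929); octagon support 1.7071 vs apothem 1 → ∉ W
#2 (-1, 0, 0, -1): internal (-1.7071, -0.7071); octagon support 1.7071 vs apothem 1 → ∉ W
#3 (-1, 1, -1, 1): internal (-1.0000, 2.4142); octagon support 2.4142 vs apothem 1 → ∉ W
#4 (1, -1, 1, 1): internal (2.4142, -1.0000); octagon support 2.4142 vs apothem 1 → ∉ W
#5 (1, -1, 1, 0): internal (1.7071, -1.7071); octagon support 2.4142 vs apothem 1 → ∉ W
#6 (-1, 1, 0, 0): internal (-1.7071, 0.7071); octagon support 1.7071 vs apothem 1 → ∉ W

none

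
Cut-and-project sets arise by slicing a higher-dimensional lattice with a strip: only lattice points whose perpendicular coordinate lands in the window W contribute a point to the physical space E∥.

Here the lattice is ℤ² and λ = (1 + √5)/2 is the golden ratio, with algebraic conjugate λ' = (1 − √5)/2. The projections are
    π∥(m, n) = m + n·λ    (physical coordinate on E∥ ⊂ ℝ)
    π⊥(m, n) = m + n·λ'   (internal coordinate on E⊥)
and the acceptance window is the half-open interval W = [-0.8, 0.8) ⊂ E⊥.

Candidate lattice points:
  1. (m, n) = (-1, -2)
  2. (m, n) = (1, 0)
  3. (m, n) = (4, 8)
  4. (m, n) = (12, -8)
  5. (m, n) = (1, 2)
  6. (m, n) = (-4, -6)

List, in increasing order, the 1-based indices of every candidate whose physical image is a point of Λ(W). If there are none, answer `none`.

Numerically λ ≈ 1.61803 and λ' = −1/λ ≈ -0.61803.
#1 (-1,-2): internal coord -1 + (-2)·λ' = +0.23607; +0.23607 ∈ [-0.8, 0.8) → IN Λ
#2 (1,0): internal coord 1 + (0)·λ' = +1.00000; +1.00000 ∉ [-0.8, 0.8) → out
#3 (4,8): internal coord 4 + (8)·λ' = -0.94427; -0.94427 ∉ [-0.8, 0.8) → out
#4 (12,-8): internal coord 12 + (-8)·λ' = +16.94427; +16.94427 ∉ [-0.8, 0.8) → out
#5 (1,2): internal coord 1 + (2)·λ' = -0.23607; -0.23607 ∈ [-0.8, 0.8) → IN Λ
#6 (-4,-6): internal coord -4 + (-6)·λ' = -0.29180; -0.29180 ∈ [-0.8, 0.8) → IN Λ

1, 5, 6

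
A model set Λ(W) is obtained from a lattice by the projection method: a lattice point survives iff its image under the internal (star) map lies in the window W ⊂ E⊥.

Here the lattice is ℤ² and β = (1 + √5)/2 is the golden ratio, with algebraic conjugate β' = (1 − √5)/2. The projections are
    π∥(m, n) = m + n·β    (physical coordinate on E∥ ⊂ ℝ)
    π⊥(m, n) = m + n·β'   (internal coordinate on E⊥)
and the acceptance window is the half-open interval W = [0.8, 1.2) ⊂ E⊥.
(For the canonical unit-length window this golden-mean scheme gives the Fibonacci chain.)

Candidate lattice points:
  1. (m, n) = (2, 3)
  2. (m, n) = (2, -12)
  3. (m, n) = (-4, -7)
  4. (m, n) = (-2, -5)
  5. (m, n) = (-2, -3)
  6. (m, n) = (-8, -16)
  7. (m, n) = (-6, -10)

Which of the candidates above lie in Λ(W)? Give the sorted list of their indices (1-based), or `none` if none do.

4

Numerically β ≈ 1.618034 and β' = −1/β ≈ -0.618034.
#1 (2,3): internal coord 2 + (3)·β' = +0.145898; +0.145898 ∉ [0.8, 1.2) → out
#2 (2,-12): internal coord 2 + (-12)·β' = +9.416408; +9.416408 ∉ [0.8, 1.2) → out
#3 (-4,-7): internal coord -4 + (-7)·β' = +0.326238; +0.326238 ∉ [0.8, 1.2) → out
#4 (-2,-5): internal coord -2 + (-5)·β' = +1.090170; +1.090170 ∈ [0.8, 1.2) → IN Λ
#5 (-2,-3): internal coord -2 + (-3)·β' = -0.145898; -0.145898 ∉ [0.8, 1.2) → out
#6 (-8,-16): internal coord -8 + (-16)·β' = +1.888544; +1.888544 ∉ [0.8, 1.2) → out
#7 (-6,-10): internal coord -6 + (-10)·β' = +0.180340; +0.180340 ∉ [0.8, 1.2) → out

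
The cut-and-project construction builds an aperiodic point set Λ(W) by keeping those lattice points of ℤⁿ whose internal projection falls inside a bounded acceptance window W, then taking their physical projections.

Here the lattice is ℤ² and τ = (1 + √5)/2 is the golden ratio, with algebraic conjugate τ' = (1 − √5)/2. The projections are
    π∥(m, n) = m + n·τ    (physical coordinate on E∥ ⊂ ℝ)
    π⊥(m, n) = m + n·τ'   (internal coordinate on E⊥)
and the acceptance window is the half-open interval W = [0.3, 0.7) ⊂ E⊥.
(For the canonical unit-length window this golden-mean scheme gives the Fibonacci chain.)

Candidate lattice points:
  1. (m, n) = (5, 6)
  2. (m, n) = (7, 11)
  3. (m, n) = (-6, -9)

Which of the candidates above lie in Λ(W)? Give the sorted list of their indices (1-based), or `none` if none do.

τ' = (1−√5)/2 ≈ -0.618034.
[1] lift (5,6): star map gives 1.291796; window check 0.3 ≤ 1.291796 < 0.7 is false → out
[2] lift (7,11): star map gives 0.201626; window check 0.3 ≤ 0.201626 < 0.7 is false → out
[3] lift (-6,-9): star map gives -0.437694; window check 0.3 ≤ -0.437694 < 0.7 is false → out

none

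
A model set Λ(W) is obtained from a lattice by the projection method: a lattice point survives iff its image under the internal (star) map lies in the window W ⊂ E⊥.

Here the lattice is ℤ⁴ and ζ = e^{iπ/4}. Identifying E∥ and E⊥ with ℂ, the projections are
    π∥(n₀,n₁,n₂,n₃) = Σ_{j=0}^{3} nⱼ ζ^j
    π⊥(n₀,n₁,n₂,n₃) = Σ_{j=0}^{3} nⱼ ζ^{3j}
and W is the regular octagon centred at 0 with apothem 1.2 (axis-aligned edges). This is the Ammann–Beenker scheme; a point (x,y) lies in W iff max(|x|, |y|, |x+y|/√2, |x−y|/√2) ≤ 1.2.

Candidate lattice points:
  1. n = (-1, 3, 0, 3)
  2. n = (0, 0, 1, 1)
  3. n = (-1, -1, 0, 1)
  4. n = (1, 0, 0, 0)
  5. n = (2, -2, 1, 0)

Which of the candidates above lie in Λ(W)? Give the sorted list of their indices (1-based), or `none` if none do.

2, 3, 4

Internal map: ζ^{3j} for j=0..3 gives (1,0), (−√2/2,√2/2), (0,−1), (√2/2,√2/2).
candidate 1: n = (-1, 3, 0, 3) → π⊥ ≈ (-1.0000, +4.2426); max(|x|,|y|,|x±y|/√2) = 4.2426 > 1.2 ⇒ ∉ W
candidate 2: n = (0, 0, 1, 1) → π⊥ ≈ (+0.7071, -0.2929); max(|x|,|y|,|x±y|/√2) = 0.7071 ≤ 1.2 ⇒ ∈ W
candidate 3: n = (-1, -1, 0, 1) → π⊥ ≈ (+0.4142, +0.0000); max(|x|,|y|,|x±y|/√2) = 0.4142 ≤ 1.2 ⇒ ∈ W
candidate 4: n = (1, 0, 0, 0) → π⊥ ≈ (+1.0000, +0.0000); max(|x|,|y|,|x±y|/√2) = 1.0000 ≤ 1.2 ⇒ ∈ W
candidate 5: n = (2, -2, 1, 0) → π⊥ ≈ (+3.4142, -2.4142); max(|x|,|y|,|x±y|/√2) = 4.1213 > 1.2 ⇒ ∉ W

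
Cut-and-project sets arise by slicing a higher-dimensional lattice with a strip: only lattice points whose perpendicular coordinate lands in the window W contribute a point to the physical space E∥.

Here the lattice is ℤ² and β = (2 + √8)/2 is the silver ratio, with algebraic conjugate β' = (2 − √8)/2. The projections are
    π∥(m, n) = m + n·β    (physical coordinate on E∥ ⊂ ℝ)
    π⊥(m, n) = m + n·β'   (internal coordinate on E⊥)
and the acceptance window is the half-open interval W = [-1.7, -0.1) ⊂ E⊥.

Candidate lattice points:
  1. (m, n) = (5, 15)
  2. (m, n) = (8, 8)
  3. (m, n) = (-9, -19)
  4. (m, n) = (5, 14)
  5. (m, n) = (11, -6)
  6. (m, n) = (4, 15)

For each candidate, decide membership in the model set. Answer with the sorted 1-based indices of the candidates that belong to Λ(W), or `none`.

Compute β' = (2−√8)/2 = -0.41421, so π⊥(m,n) = m -0.41421·n.
#1 (5,15): internal coord 5 + (15)·β' = -1.21320; -1.21320 ∈ [-1.7, -0.1) → IN Λ
#2 (8,8): internal coord 8 + (8)·β' = +4.68629; +4.68629 ∉ [-1.7, -0.1) → out
#3 (-9,-19): internal coord -9 + (-19)·β' = -1.12994; -1.12994 ∈ [-1.7, -0.1) → IN Λ
#4 (5,14): internal coord 5 + (14)·β' = -0.79899; -0.79899 ∈ [-1.7, -0.1) → IN Λ
#5 (11,-6): internal coord 11 + (-6)·β' = +13.48528; +13.48528 ∉ [-1.7, -0.1) → out
#6 (4,15): internal coord 4 + (15)·β' = -2.21320; -2.21320 ∉ [-1.7, -0.1) → out

1, 3, 4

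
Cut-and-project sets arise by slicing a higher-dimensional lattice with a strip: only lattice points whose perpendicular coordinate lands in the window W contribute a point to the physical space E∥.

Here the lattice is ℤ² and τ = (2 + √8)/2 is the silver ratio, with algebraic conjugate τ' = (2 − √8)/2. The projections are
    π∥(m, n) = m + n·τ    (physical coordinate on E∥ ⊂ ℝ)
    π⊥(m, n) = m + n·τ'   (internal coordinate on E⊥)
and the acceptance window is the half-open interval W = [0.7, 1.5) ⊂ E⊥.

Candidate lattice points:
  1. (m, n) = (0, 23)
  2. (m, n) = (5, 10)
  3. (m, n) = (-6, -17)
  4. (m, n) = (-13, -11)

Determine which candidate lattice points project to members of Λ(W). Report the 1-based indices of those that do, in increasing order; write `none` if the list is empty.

2, 3

τ' = (2−√8)/2 ≈ -0.414214.
[1] lift (0,23): star map gives -9.526912; window check 0.7 ≤ -9.526912 < 1.5 is false → out
[2] lift (5,10): star map gives 0.857864; window check 0.7 ≤ 0.857864 < 1.5 is true → IN Λ
[3] lift (-6,-17): star map gives 1.041631; window check 0.7 ≤ 1.041631 < 1.5 is true → IN Λ
[4] lift (-13,-11): star map gives -8.443651; window check 0.7 ≤ -8.443651 < 1.5 is false → out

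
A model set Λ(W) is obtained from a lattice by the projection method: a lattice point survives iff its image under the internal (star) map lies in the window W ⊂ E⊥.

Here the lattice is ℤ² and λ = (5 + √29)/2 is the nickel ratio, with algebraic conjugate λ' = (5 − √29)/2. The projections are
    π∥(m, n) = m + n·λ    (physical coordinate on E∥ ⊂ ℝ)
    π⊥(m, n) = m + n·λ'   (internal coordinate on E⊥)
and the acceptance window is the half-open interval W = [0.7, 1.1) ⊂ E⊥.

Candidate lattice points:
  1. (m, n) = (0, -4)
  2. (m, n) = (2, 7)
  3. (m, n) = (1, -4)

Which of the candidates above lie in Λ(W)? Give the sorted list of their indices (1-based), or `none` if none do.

λ' = (5−√29)/2 ≈ -0.1926.
candidate 1: (m,n)=(0,-4) → π∥ = 0-4·λ ≈ -20.7703, π⊥ = 0-4·λ' ≈ 0.7703 ∈ [0.7, 1.1) ⇒ IN Λ
candidate 2: (m,n)=(2,7) → π∥ = 2+7·λ ≈ 38.3481, π⊥ = 2+7·λ' ≈ 0.6519 ∉ [0.7, 1.1) ⇒ out
candidate 3: (m,n)=(1,-4) → π∥ = 1-4·λ ≈ -19.7703, π⊥ = 1-4·λ' ≈ 1.7703 ∉ [0.7, 1.1) ⇒ out

1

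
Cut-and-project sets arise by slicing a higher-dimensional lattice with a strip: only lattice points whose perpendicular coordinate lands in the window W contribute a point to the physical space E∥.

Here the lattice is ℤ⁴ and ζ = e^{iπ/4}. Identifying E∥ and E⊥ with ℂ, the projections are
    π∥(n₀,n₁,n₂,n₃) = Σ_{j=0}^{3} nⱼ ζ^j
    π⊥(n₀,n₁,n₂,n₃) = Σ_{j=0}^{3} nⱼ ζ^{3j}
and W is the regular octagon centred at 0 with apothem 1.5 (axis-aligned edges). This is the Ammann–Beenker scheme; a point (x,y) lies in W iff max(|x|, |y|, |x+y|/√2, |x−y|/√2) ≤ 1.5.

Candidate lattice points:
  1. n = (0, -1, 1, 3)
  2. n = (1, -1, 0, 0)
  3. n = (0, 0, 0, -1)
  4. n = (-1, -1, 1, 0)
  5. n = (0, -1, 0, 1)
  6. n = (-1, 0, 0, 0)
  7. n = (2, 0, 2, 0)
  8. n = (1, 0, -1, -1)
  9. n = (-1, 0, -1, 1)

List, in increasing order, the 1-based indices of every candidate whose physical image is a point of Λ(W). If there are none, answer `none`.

3, 5, 6, 8

Internal map: ζ^{3j} for j=0..3 gives (1,0), (−√2/2,√2/2), (0,−1), (√2/2,√2/2).
candidate 1: n = (0, -1, 1, 3) → π⊥ ≈ (+2.82843, +0.41421); max(|x|,|y|,|x±y|/√2) = 2.82843 > 1.5 ⇒ ∉ W
candidate 2: n = (1, -1, 0, 0) → π⊥ ≈ (+1.70711, -0.70711); max(|x|,|y|,|x±y|/√2) = 1.70711 > 1.5 ⇒ ∉ W
candidate 3: n = (0, 0, 0, -1) → π⊥ ≈ (-0.70711, -0.70711); max(|x|,|y|,|x±y|/√2) = 1.00000 ≤ 1.5 ⇒ ∈ W
candidate 4: n = (-1, -1, 1, 0) → π⊥ ≈ (-0.29289, -1.70711); max(|x|,|y|,|x±y|/√2) = 1.70711 > 1.5 ⇒ ∉ W
candidate 5: n = (0, -1, 0, 1) → π⊥ ≈ (+1.41421, +0.00000); max(|x|,|y|,|x±y|/√2) = 1.41421 ≤ 1.5 ⇒ ∈ W
candidate 6: n = (-1, 0, 0, 0) → π⊥ ≈ (-1.00000, +0.00000); max(|x|,|y|,|x±y|/√2) = 1.00000 ≤ 1.5 ⇒ ∈ W
candidate 7: n = (2, 0, 2, 0) → π⊥ ≈ (+2.00000, -2.00000); max(|x|,|y|,|x±y|/√2) = 2.82843 > 1.5 ⇒ ∉ W
candidate 8: n = (1, 0, -1, -1) → π⊥ ≈ (+0.29289, +0.29289); max(|x|,|y|,|x±y|/√2) = 0.41421 ≤ 1.5 ⇒ ∈ W
candidate 9: n = (-1, 0, -1, 1) → π⊥ ≈ (-0.29289, +1.70711); max(|x|,|y|,|x±y|/√2) = 1.70711 > 1.5 ⇒ ∉ W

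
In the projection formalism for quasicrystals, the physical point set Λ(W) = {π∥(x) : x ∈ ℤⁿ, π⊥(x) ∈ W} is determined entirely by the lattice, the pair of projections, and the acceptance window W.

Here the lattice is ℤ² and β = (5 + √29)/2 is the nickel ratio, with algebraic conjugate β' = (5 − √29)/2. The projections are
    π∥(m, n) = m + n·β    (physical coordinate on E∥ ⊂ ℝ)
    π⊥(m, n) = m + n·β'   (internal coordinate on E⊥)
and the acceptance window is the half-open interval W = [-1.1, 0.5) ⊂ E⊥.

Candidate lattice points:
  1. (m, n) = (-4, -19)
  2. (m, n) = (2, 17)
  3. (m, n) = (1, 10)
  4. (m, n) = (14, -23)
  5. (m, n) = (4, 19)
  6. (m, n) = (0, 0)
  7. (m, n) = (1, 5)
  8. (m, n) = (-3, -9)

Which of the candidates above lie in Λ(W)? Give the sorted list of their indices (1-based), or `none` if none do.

1, 3, 5, 6, 7

Compute β' = (5−√29)/2 = -0.1926, so π⊥(m,n) = m -0.1926·n.
candidate 1: (m,n)=(-4,-19) → π∥ = -4-19·β ≈ -102.6591, π⊥ = -4-19·β' ≈ -0.3409 ∈ [-1.1, 0.5) ⇒ IN Λ
candidate 2: (m,n)=(2,17) → π∥ = 2+17·β ≈ 90.2739, π⊥ = 2+17·β' ≈ -1.2739 ∉ [-1.1, 0.5) ⇒ out
candidate 3: (m,n)=(1,10) → π∥ = 1+10·β ≈ 52.9258, π⊥ = 1+10·β' ≈ -0.9258 ∈ [-1.1, 0.5) ⇒ IN Λ
candidate 4: (m,n)=(14,-23) → π∥ = 14-23·β ≈ -105.4294, π⊥ = 14-23·β' ≈ 18.4294 ∉ [-1.1, 0.5) ⇒ out
candidate 5: (m,n)=(4,19) → π∥ = 4+19·β ≈ 102.6591, π⊥ = 4+19·β' ≈ 0.3409 ∈ [-1.1, 0.5) ⇒ IN Λ
candidate 6: (m,n)=(0,0) → π∥ = 0+0·β ≈ 0.0000, π⊥ = 0+0·β' ≈ 0.0000 ∈ [-1.1, 0.5) ⇒ IN Λ
candidate 7: (m,n)=(1,5) → π∥ = 1+5·β ≈ 26.9629, π⊥ = 1+5·β' ≈ 0.0371 ∈ [-1.1, 0.5) ⇒ IN Λ
candidate 8: (m,n)=(-3,-9) → π∥ = -3-9·β ≈ -49.7332, π⊥ = -3-9·β' ≈ -1.2668 ∉ [-1.1, 0.5) ⇒ out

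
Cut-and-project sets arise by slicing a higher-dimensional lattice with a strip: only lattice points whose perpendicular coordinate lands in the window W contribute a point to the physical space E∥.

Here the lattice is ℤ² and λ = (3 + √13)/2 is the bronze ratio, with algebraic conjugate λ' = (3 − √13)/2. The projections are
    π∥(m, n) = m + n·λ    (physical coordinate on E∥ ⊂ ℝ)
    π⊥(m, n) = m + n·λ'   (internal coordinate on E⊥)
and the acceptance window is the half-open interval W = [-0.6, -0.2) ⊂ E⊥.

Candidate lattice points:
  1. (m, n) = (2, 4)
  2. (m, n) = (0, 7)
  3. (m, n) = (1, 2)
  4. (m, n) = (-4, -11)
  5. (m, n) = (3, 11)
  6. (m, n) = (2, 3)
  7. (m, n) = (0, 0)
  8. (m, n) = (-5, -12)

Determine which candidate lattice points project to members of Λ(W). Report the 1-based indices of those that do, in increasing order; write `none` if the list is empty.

λ' = (3−√13)/2 ≈ -0.302776.
candidate 1: (m,n)=(2,4) → π∥ = 2+4·λ ≈ 15.211103, π⊥ = 2+4·λ' ≈ 0.788897 ∉ [-0.6, -0.2) ⇒ out
candidate 2: (m,n)=(0,7) → π∥ = 0+7·λ ≈ 23.119429, π⊥ = 0+7·λ' ≈ -2.119429 ∉ [-0.6, -0.2) ⇒ out
candidate 3: (m,n)=(1,2) → π∥ = 1+2·λ ≈ 7.605551, π⊥ = 1+2·λ' ≈ 0.394449 ∉ [-0.6, -0.2) ⇒ out
candidate 4: (m,n)=(-4,-11) → π∥ = -4-11·λ ≈ -40.330532, π⊥ = -4-11·λ' ≈ -0.669468 ∉ [-0.6, -0.2) ⇒ out
candidate 5: (m,n)=(3,11) → π∥ = 3+11·λ ≈ 39.330532, π⊥ = 3+11·λ' ≈ -0.330532 ∈ [-0.6, -0.2) ⇒ IN Λ
candidate 6: (m,n)=(2,3) → π∥ = 2+3·λ ≈ 11.908327, π⊥ = 2+3·λ' ≈ 1.091673 ∉ [-0.6, -0.2) ⇒ out
candidate 7: (m,n)=(0,0) → π∥ = 0+0·λ ≈ 0.000000, π⊥ = 0+0·λ' ≈ 0.000000 ∉ [-0.6, -0.2) ⇒ out
candidate 8: (m,n)=(-5,-12) → π∥ = -5-12·λ ≈ -44.633308, π⊥ = -5-12·λ' ≈ -1.366692 ∉ [-0.6, -0.2) ⇒ out

5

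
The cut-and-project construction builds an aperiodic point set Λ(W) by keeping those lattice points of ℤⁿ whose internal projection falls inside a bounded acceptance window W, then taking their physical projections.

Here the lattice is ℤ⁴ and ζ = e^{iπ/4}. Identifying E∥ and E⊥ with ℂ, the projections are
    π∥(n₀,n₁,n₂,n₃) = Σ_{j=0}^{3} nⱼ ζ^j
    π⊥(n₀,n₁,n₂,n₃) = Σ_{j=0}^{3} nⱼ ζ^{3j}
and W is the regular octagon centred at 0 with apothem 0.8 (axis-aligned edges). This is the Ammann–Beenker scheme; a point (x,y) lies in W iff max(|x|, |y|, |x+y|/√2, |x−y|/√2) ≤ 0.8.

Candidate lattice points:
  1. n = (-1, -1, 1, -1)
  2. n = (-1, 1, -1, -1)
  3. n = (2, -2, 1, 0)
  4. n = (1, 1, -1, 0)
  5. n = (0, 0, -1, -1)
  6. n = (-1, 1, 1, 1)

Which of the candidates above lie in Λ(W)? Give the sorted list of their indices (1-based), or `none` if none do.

Internal map: ζ^{3j} for j=0..3 gives (1,0), (−√2/2,√2/2), (0,−1), (√2/2,√2/2).
#1 (-1, -1, 1, -1): internal (-1.00000, -2.41421); octagon support 2.41421 vs apothem 0.8 → ∉ W
#2 (-1, 1, -1, -1): internal (-2.41421, 1.00000); octagon support 2.41421 vs apothem 0.8 → ∉ W
#3 (2, -2, 1, 0): internal (3.41421, -2.41421); octagon support 4.12132 vs apothem 0.8 → ∉ W
#4 (1, 1, -1, 0): internal (0.29289, 1.70711); octagon support 1.70711 vs apothem 0.8 → ∉ W
#5 (0, 0, -1, -1): internal (-0.70711, 0.29289); octagon support 0.70711 vs apothem 0.8 → ∈ W
#6 (-1, 1, 1, 1): internal (-1.00000, 0.41421); octagon support 1.00000 vs apothem 0.8 → ∉ W

5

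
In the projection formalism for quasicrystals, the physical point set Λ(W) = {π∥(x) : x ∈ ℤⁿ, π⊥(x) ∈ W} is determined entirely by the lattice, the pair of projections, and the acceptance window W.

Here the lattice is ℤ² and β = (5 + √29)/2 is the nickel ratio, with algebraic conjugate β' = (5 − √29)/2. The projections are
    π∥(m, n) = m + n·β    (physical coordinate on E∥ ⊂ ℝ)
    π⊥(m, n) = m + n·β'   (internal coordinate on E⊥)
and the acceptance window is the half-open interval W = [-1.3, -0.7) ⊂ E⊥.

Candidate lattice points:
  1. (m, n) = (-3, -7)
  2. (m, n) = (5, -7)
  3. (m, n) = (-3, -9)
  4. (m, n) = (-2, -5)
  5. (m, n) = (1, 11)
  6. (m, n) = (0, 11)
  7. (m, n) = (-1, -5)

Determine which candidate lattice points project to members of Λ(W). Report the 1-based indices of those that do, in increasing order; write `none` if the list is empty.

β' = (5−√29)/2 ≈ -0.1926.
[1] lift (-3,-7): star map gives -1.6519; window check -1.3 ≤ -1.6519 < -0.7 is false → out
[2] lift (5,-7): star map gives 6.3481; window check -1.3 ≤ 6.3481 < -0.7 is false → out
[3] lift (-3,-9): star map gives -1.2668; window check -1.3 ≤ -1.2668 < -0.7 is true → IN Λ
[4] lift (-2,-5): star map gives -1.0371; window check -1.3 ≤ -1.0371 < -0.7 is true → IN Λ
[5] lift (1,11): star map gives -1.1184; window check -1.3 ≤ -1.1184 < -0.7 is true → IN Λ
[6] lift (0,11): star map gives -2.1184; window check -1.3 ≤ -2.1184 < -0.7 is false → out
[7] lift (-1,-5): star map gives -0.0371; window check -1.3 ≤ -0.0371 < -0.7 is false → out

3, 4, 5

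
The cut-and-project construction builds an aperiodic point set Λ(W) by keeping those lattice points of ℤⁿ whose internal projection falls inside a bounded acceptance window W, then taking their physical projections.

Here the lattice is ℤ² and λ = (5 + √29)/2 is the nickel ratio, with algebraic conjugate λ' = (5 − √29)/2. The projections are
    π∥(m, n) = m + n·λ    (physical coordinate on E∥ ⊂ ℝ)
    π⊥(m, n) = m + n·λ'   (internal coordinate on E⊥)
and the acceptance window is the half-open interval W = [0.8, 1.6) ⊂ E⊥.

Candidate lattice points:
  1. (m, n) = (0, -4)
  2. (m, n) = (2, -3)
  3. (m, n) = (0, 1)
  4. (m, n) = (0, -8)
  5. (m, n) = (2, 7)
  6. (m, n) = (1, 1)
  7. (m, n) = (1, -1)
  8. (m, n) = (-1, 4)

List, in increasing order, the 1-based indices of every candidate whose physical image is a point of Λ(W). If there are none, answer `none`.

Compute λ' = (5−√29)/2 = -0.192582, so π⊥(m,n) = m -0.192582·n.
candidate 1: (m,n)=(0,-4) → π∥ = 0-4·λ ≈ -20.770330, π⊥ = 0-4·λ' ≈ 0.770330 ∉ [0.8, 1.6) ⇒ out
candidate 2: (m,n)=(2,-3) → π∥ = 2-3·λ ≈ -13.577747, π⊥ = 2-3·λ' ≈ 2.577747 ∉ [0.8, 1.6) ⇒ out
candidate 3: (m,n)=(0,1) → π∥ = 0+1·λ ≈ 5.192582, π⊥ = 0+1·λ' ≈ -0.192582 ∉ [0.8, 1.6) ⇒ out
candidate 4: (m,n)=(0,-8) → π∥ = 0-8·λ ≈ -41.540659, π⊥ = 0-8·λ' ≈ 1.540659 ∈ [0.8, 1.6) ⇒ IN Λ
candidate 5: (m,n)=(2,7) → π∥ = 2+7·λ ≈ 38.348077, π⊥ = 2+7·λ' ≈ 0.651923 ∉ [0.8, 1.6) ⇒ out
candidate 6: (m,n)=(1,1) → π∥ = 1+1·λ ≈ 6.192582, π⊥ = 1+1·λ' ≈ 0.807418 ∈ [0.8, 1.6) ⇒ IN Λ
candidate 7: (m,n)=(1,-1) → π∥ = 1-1·λ ≈ -4.192582, π⊥ = 1-1·λ' ≈ 1.192582 ∈ [0.8, 1.6) ⇒ IN Λ
candidate 8: (m,n)=(-1,4) → π∥ = -1+4·λ ≈ 19.770330, π⊥ = -1+4·λ' ≈ -1.770330 ∉ [0.8, 1.6) ⇒ out

4, 6, 7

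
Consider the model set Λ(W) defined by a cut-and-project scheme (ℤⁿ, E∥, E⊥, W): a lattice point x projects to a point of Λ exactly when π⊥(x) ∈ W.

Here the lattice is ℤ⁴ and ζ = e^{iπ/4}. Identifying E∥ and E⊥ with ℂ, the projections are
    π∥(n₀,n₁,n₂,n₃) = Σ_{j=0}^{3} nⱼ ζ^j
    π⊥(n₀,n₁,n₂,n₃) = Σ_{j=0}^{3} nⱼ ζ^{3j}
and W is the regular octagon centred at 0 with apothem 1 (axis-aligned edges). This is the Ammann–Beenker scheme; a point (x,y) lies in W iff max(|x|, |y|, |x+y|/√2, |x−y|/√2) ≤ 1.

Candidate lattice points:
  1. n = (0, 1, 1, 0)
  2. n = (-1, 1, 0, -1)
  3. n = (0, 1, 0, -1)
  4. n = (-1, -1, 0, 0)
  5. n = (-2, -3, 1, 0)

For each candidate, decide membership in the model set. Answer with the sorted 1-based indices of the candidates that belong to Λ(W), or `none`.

π⊥(n) = n₀ + n₁ζ³ + n₂ζ⁶ + n₃ζ⁹ where ζ = e^{iπ/4}.
#1 (0, 1, 1, 0): internal (-0.707107, -0.292893); octagon support 0.707107 vs apothem 1 → ∈ W
#2 (-1, 1, 0, -1): internal (-2.414214, 0.000000); octagon support 2.414214 vs apothem 1 → ∉ W
#3 (0, 1, 0, -1): internal (-1.414214, 0.000000); octagon support 1.414214 vs apothem 1 → ∉ W
#4 (-1, -1, 0, 0): internal (-0.292893, -0.707107); octagon support 0.707107 vs apothem 1 → ∈ W
#5 (-2, -3, 1, 0): internal (0.121320, -3.121320); octagon support 3.121320 vs apothem 1 → ∉ W

1, 4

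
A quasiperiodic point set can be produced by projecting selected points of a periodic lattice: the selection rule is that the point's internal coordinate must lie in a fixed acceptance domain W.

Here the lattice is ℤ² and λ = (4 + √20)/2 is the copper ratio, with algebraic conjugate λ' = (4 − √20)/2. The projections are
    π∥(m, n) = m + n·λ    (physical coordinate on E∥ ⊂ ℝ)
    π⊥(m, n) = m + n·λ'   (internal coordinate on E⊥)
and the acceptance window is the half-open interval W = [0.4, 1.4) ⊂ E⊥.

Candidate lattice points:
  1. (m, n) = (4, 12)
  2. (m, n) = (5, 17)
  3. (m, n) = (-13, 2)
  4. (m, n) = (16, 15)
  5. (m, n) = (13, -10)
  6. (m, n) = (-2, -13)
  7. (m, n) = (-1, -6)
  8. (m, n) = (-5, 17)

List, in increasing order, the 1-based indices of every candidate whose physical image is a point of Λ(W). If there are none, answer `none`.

Numerically λ ≈ 4.23607 and λ' = −1/λ ≈ -0.23607.
#1 (4,12): internal coord 4 + (12)·λ' = +1.16718; +1.16718 ∈ [0.4, 1.4) → IN Λ
#2 (5,17): internal coord 5 + (17)·λ' = +0.98684; +0.98684 ∈ [0.4, 1.4) → IN Λ
#3 (-13,2): internal coord -13 + (2)·λ' = -13.47214; -13.47214 ∉ [0.4, 1.4) → out
#4 (16,15): internal coord 16 + (15)·λ' = +12.45898; +12.45898 ∉ [0.4, 1.4) → out
#5 (13,-10): internal coord 13 + (-10)·λ' = +15.36068; +15.36068 ∉ [0.4, 1.4) → out
#6 (-2,-13): internal coord -2 + (-13)·λ' = +1.06888; +1.06888 ∈ [0.4, 1.4) → IN Λ
#7 (-1,-6): internal coord -1 + (-6)·λ' = +0.41641; +0.41641 ∈ [0.4, 1.4) → IN Λ
#8 (-5,17): internal coord -5 + (17)·λ' = -9.01316; -9.01316 ∉ [0.4, 1.4) → out

1, 2, 6, 7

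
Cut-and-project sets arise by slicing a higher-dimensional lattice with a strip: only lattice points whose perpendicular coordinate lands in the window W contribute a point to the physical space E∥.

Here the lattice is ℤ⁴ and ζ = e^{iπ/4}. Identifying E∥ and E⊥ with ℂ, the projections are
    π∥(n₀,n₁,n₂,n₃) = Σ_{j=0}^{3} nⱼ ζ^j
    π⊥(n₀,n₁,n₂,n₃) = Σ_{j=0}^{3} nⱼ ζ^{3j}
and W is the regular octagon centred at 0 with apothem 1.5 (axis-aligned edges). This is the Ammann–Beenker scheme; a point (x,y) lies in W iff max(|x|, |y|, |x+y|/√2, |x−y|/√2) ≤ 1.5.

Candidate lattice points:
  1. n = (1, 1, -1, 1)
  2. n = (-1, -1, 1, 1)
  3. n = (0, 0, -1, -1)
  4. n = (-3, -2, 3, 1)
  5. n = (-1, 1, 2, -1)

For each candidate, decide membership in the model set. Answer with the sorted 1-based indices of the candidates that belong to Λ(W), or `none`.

Internal map: ζ^{3j} for j=0..3 gives (1,0), (−√2/2,√2/2), (0,−1), (√2/2,√2/2).
#1 (1, 1, -1, 1): internal (1.0000, 2.4142); octagon support 2.4142 vs apothem 1.5 → ∉ W
#2 (-1, -1, 1, 1): internal (0.4142, -1.0000); octagon support 1.0000 vs apothem 1.5 → ∈ W
#3 (0, 0, -1, -1): internal (-0.7071, 0.2929); octagon support 0.7071 vs apothem 1.5 → ∈ W
#4 (-3, -2, 3, 1): internal (-0.8787, -3.7071); octagon support 3.7071 vs apothem 1.5 → ∉ W
#5 (-1, 1, 2, -1): internal (-2.4142, -2.0000); octagon support 3.1213 vs apothem 1.5 → ∉ W

2, 3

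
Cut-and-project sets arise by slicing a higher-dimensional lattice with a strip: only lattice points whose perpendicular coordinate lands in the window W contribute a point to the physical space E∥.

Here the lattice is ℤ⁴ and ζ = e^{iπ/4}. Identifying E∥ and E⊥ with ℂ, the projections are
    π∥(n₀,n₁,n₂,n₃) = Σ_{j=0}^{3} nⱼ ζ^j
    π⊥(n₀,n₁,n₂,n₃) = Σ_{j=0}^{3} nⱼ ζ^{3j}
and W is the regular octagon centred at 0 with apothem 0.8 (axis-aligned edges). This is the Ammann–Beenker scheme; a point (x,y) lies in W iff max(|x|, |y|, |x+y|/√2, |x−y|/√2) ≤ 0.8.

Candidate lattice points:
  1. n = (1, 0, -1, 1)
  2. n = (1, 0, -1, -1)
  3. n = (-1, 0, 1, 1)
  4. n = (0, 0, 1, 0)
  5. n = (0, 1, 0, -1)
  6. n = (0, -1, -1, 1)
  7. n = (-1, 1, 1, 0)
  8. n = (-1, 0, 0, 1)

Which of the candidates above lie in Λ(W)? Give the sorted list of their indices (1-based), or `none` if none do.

π⊥(n) = n₀ + n₁ζ³ + n₂ζ⁶ + n₃ζ⁹ where ζ = e^{iπ/4}.
candidate 1: n = (1, 0, -1, 1) → π⊥ ≈ (+1.7071, +1.7071); max(|x|,|y|,|x±y|/√2) = 2.4142 > 0.8 ⇒ ∉ W
candidate 2: n = (1, 0, -1, -1) → π⊥ ≈ (+0.2929, +0.2929); max(|x|,|y|,|x±y|/√2) = 0.4142 ≤ 0.8 ⇒ ∈ W
candidate 3: n = (-1, 0, 1, 1) → π⊥ ≈ (-0.2929, -0.2929); max(|x|,|y|,|x±y|/√2) = 0.4142 ≤ 0.8 ⇒ ∈ W
candidate 4: n = (0, 0, 1, 0) → π⊥ ≈ (+0.0000, -1.0000); max(|x|,|y|,|x±y|/√2) = 1.0000 > 0.8 ⇒ ∉ W
candidate 5: n = (0, 1, 0, -1) → π⊥ ≈ (-1.4142, +0.0000); max(|x|,|y|,|x±y|/√2) = 1.4142 > 0.8 ⇒ ∉ W
candidate 6: n = (0, -1, -1, 1) → π⊥ ≈ (+1.4142, +1.0000); max(|x|,|y|,|x±y|/√2) = 1.7071 > 0.8 ⇒ ∉ W
candidate 7: n = (-1, 1, 1, 0) → π⊥ ≈ (-1.7071, -0.2929); max(|x|,|y|,|x±y|/√2) = 1.7071 > 0.8 ⇒ ∉ W
candidate 8: n = (-1, 0, 0, 1) → π⊥ ≈ (-0.2929, +0.7071); max(|x|,|y|,|x±y|/√2) = 0.7071 ≤ 0.8 ⇒ ∈ W

2, 3, 8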